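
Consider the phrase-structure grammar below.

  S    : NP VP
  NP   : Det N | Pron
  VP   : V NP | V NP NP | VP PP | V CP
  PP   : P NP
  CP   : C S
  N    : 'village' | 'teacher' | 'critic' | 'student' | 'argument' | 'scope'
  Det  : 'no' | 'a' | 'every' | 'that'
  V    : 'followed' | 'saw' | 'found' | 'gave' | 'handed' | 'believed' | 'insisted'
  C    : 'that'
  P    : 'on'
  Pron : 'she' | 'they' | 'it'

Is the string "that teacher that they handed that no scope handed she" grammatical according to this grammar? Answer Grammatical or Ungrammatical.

Ungrammatical

For S → NP VP, the only prefix that parses as NP is 'that teacher', but the remainder 'that they handed that no scope handed she' is not a VP under these rules.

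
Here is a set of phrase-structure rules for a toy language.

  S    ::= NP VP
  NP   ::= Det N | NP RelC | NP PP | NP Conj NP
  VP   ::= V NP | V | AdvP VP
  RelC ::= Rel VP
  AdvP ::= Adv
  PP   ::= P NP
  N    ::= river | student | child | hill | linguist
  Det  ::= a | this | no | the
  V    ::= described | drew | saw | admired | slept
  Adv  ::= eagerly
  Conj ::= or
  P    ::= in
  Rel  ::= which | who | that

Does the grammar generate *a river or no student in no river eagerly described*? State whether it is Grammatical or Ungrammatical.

Grammatical

[S [NP [NP [NP [Det a] [N river]] [Conj or] [NP [Det no] [N student]]] [PP [P in] [NP [Det no] [N river]]]] [VP [AdvP [Adv eagerly]] [VP [V described]]]]
Each bracket corresponds to one application of a listed rule, so the string is derivable from S.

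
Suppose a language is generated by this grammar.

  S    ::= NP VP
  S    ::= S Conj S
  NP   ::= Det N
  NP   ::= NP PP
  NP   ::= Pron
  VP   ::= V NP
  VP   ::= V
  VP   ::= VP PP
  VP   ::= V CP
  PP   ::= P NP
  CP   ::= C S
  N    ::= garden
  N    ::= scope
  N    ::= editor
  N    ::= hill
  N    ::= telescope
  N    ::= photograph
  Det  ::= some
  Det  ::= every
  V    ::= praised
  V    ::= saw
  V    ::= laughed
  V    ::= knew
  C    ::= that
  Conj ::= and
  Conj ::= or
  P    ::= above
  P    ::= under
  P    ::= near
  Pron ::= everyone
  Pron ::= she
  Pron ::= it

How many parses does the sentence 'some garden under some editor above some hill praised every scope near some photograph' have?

4

Two of the 4 distinct bracketings:
[S [NP [NP [Det some] [N garden]] [PP [P under] [NP [NP [Det some] [N editor]] [PP [P above] [NP [Det some] [N hill]]]]]] [VP [V praised] [NP [NP [Det every] [N scope]] [PP [P near] [NP [Det some] [N photograph]]]]]]
[S [NP [NP [Det some] [N garden]] [PP [P under] [NP [NP [Det some] [N editor]] [PP [P above] [NP [Det some] [N hill]]]]]] [VP [VP [V praised] [NP [Det every] [N scope]]] [PP [P near] [NP [Det some] [N photograph]]]]]
The difference turns on whether VP → VP PP is used at the relevant span, versus an alternative expansion of VP.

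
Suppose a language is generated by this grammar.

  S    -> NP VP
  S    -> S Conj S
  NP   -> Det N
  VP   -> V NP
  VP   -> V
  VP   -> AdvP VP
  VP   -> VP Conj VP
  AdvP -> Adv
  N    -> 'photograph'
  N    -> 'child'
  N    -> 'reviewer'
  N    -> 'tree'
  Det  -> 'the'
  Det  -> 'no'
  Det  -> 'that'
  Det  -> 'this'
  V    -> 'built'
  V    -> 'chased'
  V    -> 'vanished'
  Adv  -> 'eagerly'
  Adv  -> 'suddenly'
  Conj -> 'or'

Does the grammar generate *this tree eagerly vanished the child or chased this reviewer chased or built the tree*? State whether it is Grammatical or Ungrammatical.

Ungrammatical

For S → NP VP, the only prefix that parses as NP is 'this tree', but the remainder 'eagerly vanished the child or chased this reviewer chased or built the tree' is not a VP under these rules. The alternative S rule S → S Conj S likewise has no satisfying split.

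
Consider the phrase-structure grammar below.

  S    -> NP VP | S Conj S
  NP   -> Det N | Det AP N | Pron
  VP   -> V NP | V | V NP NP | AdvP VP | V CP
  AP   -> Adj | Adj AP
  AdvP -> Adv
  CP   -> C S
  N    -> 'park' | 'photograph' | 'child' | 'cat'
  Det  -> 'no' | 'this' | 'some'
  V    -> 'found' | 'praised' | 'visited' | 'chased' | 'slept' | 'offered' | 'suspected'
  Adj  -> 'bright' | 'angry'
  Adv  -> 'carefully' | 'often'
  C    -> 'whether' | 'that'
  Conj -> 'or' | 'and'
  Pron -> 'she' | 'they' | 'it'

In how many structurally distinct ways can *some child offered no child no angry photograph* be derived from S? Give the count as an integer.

[S [NP [Det some] [N child]] [VP [V offered] [NP [Det no] [N child]] [NP [Det no] [AP [Adj angry]] [N photograph]]]]
No rule offers an alternative attachment or grouping for any span, so this is the only derivation.

1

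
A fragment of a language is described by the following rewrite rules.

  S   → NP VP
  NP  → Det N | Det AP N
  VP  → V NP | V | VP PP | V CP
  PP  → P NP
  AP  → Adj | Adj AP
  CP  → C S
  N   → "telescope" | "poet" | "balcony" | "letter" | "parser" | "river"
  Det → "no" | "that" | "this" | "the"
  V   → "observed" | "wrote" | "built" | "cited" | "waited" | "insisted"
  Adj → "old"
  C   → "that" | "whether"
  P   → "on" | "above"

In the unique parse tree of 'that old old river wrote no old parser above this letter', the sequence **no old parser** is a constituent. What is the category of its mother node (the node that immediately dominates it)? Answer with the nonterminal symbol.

[S [NP [Det that] [AP [Adj old] [AP [Adj old]]] [N river]] [VP [VP [V wrote] [NP [Det no] [AP [Adj old]] [N parser]]] [PP [P above] [NP [Det this] [N letter]]]]]
The span 'no old parser' is the NP node built by NP → Det AP N.
Its mother is the VP built by VP → V NP.

VP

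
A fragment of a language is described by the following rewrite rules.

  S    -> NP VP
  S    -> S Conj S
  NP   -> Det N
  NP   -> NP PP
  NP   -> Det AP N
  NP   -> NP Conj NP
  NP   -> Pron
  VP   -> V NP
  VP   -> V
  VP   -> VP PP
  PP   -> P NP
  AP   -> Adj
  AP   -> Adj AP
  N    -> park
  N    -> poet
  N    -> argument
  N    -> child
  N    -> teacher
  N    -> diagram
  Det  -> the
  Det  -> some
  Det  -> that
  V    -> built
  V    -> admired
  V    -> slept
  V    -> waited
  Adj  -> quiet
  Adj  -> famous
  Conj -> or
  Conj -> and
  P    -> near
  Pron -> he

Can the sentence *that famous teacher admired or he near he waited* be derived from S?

[S [S [NP [Det that] [AP [Adj famous]] [N teacher]] [VP [V admired]]] [Conj or] [S [NP [NP [Pron he]] [PP [P near] [NP [Pron he]]]] [VP [V waited]]]]
Each bracket corresponds to one application of a listed rule, so the string is derivable from S.

Grammatical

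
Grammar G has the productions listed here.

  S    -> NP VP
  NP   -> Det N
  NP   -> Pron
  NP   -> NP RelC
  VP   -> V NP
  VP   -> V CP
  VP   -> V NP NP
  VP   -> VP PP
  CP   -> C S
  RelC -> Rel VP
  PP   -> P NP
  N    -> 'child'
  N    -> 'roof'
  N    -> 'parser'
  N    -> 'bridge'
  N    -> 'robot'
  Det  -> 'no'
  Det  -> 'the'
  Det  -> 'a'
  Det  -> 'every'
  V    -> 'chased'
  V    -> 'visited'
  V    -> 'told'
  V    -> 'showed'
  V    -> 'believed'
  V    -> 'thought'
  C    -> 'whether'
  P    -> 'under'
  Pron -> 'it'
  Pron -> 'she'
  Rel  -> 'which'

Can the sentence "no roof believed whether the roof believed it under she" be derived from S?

S
  NP
    Det: no
    N: roof
  VP
    V: believed
    CP
      C: whether
      S
        NP
          Det: the
          N: roof
        VP
          VP
            V: believed
            NP
              Pron: it
          PP
            P: under
            NP
              Pron: she
Each bracket corresponds to one application of a listed rule, so the string is derivable from S.

Grammatical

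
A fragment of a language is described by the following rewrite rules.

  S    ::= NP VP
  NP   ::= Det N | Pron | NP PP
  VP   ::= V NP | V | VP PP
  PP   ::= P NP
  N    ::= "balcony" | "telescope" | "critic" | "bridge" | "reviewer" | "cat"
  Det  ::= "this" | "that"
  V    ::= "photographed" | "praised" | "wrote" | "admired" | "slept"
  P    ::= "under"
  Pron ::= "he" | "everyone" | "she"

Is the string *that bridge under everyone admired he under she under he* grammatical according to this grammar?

[S [NP [NP [Det that] [N bridge]] [PP [P under] [NP [Pron everyone]]]] [VP [V admired] [NP [NP [Pron he]] [PP [P under] [NP [NP [Pron she]] [PP [P under] [NP [Pron he]]]]]]]]
Each bracket corresponds to one application of a listed rule, so the string is derivable from S.

Grammatical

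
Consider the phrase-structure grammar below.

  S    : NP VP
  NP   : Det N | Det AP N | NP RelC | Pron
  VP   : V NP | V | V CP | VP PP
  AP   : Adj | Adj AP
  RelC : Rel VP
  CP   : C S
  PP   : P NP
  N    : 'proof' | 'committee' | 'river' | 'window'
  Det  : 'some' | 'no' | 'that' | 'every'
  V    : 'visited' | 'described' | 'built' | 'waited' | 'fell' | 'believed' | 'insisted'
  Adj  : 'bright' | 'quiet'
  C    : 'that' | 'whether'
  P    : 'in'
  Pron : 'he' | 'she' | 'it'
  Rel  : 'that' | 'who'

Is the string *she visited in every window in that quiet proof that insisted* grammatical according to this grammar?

S
  NP
    Pron: she
  VP
    VP
      VP
        V: visited
      PP
        P: in
        NP
          Det: every
          N: window
    PP
      P: in
      NP
        NP
          Det: that
          AP
            Adj: quiet
          N: proof
        RelC
          Rel: that
          VP
            V: insisted
Every word is introduced by a lexical rule and the phrasal rules combine the resulting categories into a single S.

Grammatical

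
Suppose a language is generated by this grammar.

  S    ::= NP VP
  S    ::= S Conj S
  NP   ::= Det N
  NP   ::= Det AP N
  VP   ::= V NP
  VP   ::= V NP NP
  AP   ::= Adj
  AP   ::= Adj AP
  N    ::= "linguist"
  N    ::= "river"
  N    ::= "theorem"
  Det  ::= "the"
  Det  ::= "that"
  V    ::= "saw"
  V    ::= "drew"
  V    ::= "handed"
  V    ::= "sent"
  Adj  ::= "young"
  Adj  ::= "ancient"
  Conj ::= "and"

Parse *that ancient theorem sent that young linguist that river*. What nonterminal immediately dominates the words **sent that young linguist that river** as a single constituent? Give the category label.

VP

S
  NP
    Det: that
    AP
      Adj: ancient
    N: theorem
  VP
    V: sent
    NP
      Det: that
      AP
        Adj: young
      N: linguist
    NP
      Det: that
      N: river
The span 'sent that young linguist that river' is the VP node built by VP → V NP NP.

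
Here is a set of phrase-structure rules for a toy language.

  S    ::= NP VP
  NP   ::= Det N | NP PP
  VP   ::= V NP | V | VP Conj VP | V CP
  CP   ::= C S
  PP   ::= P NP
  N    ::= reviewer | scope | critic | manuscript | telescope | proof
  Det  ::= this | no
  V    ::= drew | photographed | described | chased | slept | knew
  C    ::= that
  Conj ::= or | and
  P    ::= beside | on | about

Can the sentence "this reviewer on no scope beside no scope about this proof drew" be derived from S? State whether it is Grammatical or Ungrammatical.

Grammatical

[S [NP [NP [Det this] [N reviewer]] [PP [P on] [NP [NP [Det no] [N scope]] [PP [P beside] [NP [NP [Det no] [N scope]] [PP [P about] [NP [Det this] [N proof]]]]]]]] [VP [V drew]]]
Each bracket corresponds to one application of a listed rule, so the string is derivable from S.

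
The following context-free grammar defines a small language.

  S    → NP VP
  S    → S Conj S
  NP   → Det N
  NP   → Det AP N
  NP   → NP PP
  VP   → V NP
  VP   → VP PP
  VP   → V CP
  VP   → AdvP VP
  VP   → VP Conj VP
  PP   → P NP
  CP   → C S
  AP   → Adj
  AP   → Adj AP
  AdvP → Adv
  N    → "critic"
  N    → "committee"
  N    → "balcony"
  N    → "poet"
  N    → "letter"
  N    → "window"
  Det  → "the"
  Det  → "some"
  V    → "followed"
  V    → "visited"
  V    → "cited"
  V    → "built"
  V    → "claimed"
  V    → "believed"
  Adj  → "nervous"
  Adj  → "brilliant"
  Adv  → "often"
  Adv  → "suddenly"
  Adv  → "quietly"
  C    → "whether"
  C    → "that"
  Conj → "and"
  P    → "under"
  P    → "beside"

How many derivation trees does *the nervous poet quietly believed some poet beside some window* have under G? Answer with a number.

Two of the 3 distinct bracketings:
[S [NP [Det the] [AP [Adj nervous]] [N poet]] [VP [VP [AdvP [Adv quietly]] [VP [V believed] [NP [Det some] [N poet]]]] [PP [P beside] [NP [Det some] [N window]]]]]
[S [NP [Det the] [AP [Adj nervous]] [N poet]] [VP [AdvP [Adv quietly]] [VP [V believed] [NP [NP [Det some] [N poet]] [PP [P beside] [NP [Det some] [N window]]]]]]]
The difference turns on whether NP → NP PP is used at the relevant span, versus an alternative expansion of NP.

3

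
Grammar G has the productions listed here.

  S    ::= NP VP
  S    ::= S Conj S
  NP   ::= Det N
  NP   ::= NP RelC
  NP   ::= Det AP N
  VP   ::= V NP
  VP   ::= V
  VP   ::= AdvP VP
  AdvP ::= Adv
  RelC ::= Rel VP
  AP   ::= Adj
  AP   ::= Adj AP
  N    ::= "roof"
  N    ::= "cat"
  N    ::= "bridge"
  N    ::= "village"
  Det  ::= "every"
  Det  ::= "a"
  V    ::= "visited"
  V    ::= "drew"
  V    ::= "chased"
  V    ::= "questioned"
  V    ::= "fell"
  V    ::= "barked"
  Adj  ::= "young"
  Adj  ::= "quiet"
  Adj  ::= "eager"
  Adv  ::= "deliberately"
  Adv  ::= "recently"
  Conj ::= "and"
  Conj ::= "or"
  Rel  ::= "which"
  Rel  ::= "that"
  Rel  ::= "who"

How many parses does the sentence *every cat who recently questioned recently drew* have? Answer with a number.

1

[S [NP [NP [Det every] [N cat]] [RelC [Rel who] [VP [AdvP [Adv recently]] [VP [V questioned]]]]] [VP [AdvP [Adv recently]] [VP [V drew]]]]
No rule offers an alternative attachment or grouping for any span, so this is the only derivation.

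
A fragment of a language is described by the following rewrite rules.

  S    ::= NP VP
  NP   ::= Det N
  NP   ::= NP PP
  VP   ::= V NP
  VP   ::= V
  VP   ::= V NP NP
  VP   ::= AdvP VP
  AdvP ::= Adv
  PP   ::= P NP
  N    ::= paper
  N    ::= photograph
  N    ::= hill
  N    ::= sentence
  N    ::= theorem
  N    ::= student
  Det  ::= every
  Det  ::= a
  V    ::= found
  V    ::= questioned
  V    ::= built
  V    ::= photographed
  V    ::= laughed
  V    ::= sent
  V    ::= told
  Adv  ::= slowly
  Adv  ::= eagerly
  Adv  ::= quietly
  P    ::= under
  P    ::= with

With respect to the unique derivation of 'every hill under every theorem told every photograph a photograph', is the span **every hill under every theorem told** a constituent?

No

[S [NP [NP [Det every] [N hill]] [PP [P under] [NP [Det every] [N theorem]]]] [VP [V told] [NP [Det every] [N photograph]] [NP [Det a] [N photograph]]]]
The smallest constituent containing 'every hill under every theorem told' is the S spanning 'every hill under every theorem told every photograph a photograph'; no single node in the tree dominates exactly the given words.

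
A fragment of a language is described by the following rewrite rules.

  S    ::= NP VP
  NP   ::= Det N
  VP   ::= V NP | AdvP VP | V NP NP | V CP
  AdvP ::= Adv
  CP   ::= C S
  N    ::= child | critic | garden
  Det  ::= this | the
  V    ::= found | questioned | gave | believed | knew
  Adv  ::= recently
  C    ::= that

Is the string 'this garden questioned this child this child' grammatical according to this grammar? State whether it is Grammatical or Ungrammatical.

Grammatical

S
  NP
    Det: this
    N: garden
  VP
    V: questioned
    NP
      Det: this
      N: child
    NP
      Det: this
      N: child
The bracketing above is licensed at every node by one of the given productions, with S at the root.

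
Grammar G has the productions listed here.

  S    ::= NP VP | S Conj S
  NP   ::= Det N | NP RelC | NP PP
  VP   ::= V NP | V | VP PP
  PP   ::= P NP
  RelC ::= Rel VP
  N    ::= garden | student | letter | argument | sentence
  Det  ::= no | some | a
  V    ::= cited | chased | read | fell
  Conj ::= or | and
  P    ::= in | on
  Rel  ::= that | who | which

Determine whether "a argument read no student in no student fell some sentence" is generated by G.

Ungrammatical

For S → NP VP, the only prefix that parses as NP is 'a argument', but the remainder 'read no student in no student fell some sentence' is not a VP under these rules. The alternative S rule S → S Conj S likewise has no satisfying split.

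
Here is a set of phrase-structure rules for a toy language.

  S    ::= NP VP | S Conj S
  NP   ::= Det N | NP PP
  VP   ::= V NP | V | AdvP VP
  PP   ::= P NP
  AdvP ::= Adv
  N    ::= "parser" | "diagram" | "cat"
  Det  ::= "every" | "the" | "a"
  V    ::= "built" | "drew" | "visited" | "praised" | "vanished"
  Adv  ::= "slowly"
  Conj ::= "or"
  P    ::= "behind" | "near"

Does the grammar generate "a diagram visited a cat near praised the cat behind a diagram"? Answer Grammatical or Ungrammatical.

A P word can never sit immediately before a V word in any string this grammar generates, so the substring 'near praised' rules out a derivation.

Ungrammatical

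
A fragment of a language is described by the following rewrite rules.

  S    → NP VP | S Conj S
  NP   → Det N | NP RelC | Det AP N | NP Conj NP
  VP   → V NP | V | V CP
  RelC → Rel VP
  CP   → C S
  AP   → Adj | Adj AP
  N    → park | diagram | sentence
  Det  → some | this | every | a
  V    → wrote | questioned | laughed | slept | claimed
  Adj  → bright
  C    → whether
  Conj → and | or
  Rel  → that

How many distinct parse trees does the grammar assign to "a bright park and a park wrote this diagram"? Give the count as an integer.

[S [NP [NP [Det a] [AP [Adj bright]] [N park]] [Conj and] [NP [Det a] [N park]]] [VP [V wrote] [NP [Det this] [N diagram]]]]
No rule offers an alternative attachment or grouping for any span, so this is the only derivation.

1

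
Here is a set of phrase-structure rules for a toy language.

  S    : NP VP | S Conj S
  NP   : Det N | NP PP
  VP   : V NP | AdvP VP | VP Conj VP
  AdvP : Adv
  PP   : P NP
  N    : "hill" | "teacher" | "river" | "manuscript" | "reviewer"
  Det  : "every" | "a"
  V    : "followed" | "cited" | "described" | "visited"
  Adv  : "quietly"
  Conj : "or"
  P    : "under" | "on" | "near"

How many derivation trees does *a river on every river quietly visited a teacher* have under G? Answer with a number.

[S [NP [NP [Det a] [N river]] [PP [P on] [NP [Det every] [N river]]]] [VP [AdvP [Adv quietly]] [VP [V visited] [NP [Det a] [N teacher]]]]]
No rule offers an alternative attachment or grouping for any span, so this is the only derivation.

1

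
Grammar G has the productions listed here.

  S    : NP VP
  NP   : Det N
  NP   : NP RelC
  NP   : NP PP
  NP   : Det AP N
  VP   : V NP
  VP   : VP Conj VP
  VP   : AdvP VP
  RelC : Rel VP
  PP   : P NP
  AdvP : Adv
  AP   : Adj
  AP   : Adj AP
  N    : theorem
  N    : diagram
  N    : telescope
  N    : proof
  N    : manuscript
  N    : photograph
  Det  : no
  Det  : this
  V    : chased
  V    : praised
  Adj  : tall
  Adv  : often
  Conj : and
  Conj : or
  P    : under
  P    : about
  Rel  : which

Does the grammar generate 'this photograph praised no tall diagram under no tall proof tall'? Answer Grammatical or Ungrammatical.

Ungrammatical

An N word can never sit immediately before an Adj word in any string this grammar generates, so the substring 'proof tall' rules out a derivation.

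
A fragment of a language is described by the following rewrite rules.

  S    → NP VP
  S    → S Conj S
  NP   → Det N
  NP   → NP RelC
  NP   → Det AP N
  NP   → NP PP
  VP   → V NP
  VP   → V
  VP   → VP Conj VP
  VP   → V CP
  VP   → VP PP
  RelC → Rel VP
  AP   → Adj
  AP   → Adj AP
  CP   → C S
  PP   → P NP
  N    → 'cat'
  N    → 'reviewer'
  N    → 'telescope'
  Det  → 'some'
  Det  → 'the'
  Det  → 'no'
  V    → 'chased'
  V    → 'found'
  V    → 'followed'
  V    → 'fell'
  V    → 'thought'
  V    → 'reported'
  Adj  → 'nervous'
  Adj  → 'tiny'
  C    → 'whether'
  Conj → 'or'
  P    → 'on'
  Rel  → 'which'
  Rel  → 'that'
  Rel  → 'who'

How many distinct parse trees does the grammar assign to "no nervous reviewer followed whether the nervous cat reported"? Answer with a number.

1

[S [NP [Det no] [AP [Adj nervous]] [N reviewer]] [VP [V followed] [CP [C whether] [S [NP [Det the] [AP [Adj nervous]] [N cat]] [VP [V reported]]]]]]
No rule offers an alternative attachment or grouping for any span, so this is the only derivation.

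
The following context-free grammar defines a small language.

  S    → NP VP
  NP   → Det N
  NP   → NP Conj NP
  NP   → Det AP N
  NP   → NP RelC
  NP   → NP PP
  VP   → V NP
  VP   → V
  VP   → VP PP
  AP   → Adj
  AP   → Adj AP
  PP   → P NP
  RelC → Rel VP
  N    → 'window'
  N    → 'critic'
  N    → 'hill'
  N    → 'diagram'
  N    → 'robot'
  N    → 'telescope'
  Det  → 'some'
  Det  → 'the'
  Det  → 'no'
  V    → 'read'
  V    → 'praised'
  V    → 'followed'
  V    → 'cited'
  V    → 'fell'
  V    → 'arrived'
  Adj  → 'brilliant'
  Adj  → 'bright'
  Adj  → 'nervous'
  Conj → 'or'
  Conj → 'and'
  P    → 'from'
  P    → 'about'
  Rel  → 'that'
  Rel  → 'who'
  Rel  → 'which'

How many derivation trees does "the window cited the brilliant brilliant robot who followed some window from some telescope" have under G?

Two of the 4 distinct bracketings:
[S [NP [Det the] [N window]] [VP [V cited] [NP [NP [Det the] [AP [Adj brilliant] [AP [Adj brilliant]]] [N robot]] [RelC [Rel who] [VP [V followed] [NP [NP [Det some] [N window]] [PP [P from] [NP [Det some] [N telescope]]]]]]]]]
[S [NP [Det the] [N window]] [VP [V cited] [NP [NP [Det the] [AP [Adj brilliant] [AP [Adj brilliant]]] [N robot]] [RelC [Rel who] [VP [VP [V followed] [NP [Det some] [N window]]] [PP [P from] [NP [Det some] [N telescope]]]]]]]]
The difference turns on whether NP → NP PP is used at the relevant span, versus an alternative expansion of NP.

4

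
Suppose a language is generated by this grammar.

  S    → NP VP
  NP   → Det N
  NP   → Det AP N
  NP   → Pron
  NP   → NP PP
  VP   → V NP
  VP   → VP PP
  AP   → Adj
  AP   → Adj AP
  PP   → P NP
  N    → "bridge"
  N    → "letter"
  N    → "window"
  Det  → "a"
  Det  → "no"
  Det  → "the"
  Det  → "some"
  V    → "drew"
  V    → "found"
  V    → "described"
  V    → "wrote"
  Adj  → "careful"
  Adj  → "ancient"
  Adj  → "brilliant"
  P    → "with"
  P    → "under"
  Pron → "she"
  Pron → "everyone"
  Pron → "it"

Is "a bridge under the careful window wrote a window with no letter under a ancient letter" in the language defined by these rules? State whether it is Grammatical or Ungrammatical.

Grammatical

S
  NP
    NP
      Det: a
      N: bridge
    PP
      P: under
      NP
        Det: the
        AP
          Adj: careful
        N: window
  VP
    V: wrote
    NP
      NP
        Det: a
        N: window
      PP
        P: with
        NP
          NP
            Det: no
            N: letter
          PP
            P: under
            NP
              Det: a
              AP
                Adj: ancient
              N: letter
The bracketing above is licensed at every node by one of the given productions, with S at the root.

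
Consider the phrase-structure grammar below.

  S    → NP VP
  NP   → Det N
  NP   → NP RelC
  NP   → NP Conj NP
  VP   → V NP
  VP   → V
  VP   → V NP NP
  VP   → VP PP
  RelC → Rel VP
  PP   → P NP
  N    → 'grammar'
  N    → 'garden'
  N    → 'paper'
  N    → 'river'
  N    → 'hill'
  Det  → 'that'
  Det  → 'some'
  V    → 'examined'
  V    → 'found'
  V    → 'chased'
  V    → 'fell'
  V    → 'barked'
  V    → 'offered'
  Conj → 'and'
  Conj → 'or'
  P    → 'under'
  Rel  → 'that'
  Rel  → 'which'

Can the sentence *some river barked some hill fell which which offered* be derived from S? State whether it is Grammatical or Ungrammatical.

A Rel word can never sit immediately before a Rel word in any string this grammar generates, so the substring 'which which' rules out a derivation.

Ungrammatical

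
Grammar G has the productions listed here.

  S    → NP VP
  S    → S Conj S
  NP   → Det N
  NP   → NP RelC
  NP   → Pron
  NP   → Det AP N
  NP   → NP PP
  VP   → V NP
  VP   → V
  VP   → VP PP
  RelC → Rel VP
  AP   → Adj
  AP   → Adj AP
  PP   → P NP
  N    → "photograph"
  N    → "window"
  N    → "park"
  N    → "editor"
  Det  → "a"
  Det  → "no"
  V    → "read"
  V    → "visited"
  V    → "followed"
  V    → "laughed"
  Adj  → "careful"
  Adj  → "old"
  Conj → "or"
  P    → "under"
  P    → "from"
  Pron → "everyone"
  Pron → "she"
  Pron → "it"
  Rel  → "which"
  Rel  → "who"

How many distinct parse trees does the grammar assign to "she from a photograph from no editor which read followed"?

Two of the 5 distinct bracketings:
[S [NP [NP [NP [Pron she]] [PP [P from] [NP [NP [Det a] [N photograph]] [PP [P from] [NP [Det no] [N editor]]]]]] [RelC [Rel which] [VP [V read]]]] [VP [V followed]]]
[S [NP [NP [NP [NP [Pron she]] [PP [P from] [NP [Det a] [N photograph]]]] [PP [P from] [NP [Det no] [N editor]]]] [RelC [Rel which] [VP [V read]]]] [VP [V followed]]]
The trees differ in how a recursive rule is bracketed over the same span.

5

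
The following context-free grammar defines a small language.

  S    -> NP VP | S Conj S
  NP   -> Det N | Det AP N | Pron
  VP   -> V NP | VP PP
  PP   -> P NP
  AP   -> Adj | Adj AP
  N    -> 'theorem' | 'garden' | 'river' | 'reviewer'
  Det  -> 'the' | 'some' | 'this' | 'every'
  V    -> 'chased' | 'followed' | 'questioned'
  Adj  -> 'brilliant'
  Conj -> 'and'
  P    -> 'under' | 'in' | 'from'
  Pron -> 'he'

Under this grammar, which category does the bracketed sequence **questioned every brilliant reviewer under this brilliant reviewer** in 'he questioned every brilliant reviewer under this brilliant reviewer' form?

[S [NP [Pron he]] [VP [VP [V questioned] [NP [Det every] [AP [Adj brilliant]] [N reviewer]]] [PP [P under] [NP [Det this] [AP [Adj brilliant]] [N reviewer]]]]]
The span 'questioned every brilliant reviewer under this brilliant reviewer' is the VP node built by VP → VP PP.

VP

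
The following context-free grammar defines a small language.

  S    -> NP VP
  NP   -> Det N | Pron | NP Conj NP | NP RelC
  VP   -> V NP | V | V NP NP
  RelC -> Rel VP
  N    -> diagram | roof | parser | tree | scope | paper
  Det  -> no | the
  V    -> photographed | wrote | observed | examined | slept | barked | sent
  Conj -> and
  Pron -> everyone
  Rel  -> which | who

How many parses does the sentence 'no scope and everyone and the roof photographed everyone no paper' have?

2

The two bracketings:
[S [NP [NP [Det no] [N scope]] [Conj and] [NP [NP [Pron everyone]] [Conj and] [NP [Det the] [N roof]]]] [VP [V photographed] [NP [Pron everyone]] [NP [Det no] [N paper]]]]
[S [NP [NP [NP [Det no] [N scope]] [Conj and] [NP [Pron everyone]]] [Conj and] [NP [Det the] [N roof]]] [VP [V photographed] [NP [Pron everyone]] [NP [Det no] [N paper]]]]
The trees differ in how a recursive rule is bracketed over the same span.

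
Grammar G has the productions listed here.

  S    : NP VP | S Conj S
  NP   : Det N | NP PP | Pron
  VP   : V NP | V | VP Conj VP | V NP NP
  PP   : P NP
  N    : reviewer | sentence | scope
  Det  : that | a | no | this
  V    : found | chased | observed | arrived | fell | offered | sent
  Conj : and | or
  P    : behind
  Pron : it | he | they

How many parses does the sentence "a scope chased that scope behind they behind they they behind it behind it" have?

Two of the 4 distinct bracketings:
[S [NP [Det a] [N scope]] [VP [V chased] [NP [NP [Det that] [N scope]] [PP [P behind] [NP [NP [Pron they]] [PP [P behind] [NP [Pron they]]]]]] [NP [NP [Pron they]] [PP [P behind] [NP [NP [Pron it]] [PP [P behind] [NP [Pron it]]]]]]]]
[S [NP [Det a] [N scope]] [VP [V chased] [NP [NP [Det that] [N scope]] [PP [P behind] [NP [NP [Pron they]] [PP [P behind] [NP [Pron they]]]]]] [NP [NP [NP [Pron they]] [PP [P behind] [NP [Pron it]]]] [PP [P behind] [NP [Pron it]]]]]]
The trees differ in how a recursive rule is bracketed over the same span.

4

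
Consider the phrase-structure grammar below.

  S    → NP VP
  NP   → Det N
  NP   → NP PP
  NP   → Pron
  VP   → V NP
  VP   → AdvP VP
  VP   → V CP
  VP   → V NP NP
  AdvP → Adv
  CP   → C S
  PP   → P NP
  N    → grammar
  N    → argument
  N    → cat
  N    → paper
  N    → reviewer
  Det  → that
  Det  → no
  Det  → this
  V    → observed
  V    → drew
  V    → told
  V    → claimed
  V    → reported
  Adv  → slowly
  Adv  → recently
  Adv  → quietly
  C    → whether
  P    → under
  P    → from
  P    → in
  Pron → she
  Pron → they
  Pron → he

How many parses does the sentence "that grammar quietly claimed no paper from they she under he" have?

1

[S [NP [Det that] [N grammar]] [VP [AdvP [Adv quietly]] [VP [V claimed] [NP [NP [Det no] [N paper]] [PP [P from] [NP [Pron they]]]] [NP [NP [Pron she]] [PP [P under] [NP [Pron he]]]]]]]
No rule offers an alternative attachment or grouping for any span, so this is the only derivation.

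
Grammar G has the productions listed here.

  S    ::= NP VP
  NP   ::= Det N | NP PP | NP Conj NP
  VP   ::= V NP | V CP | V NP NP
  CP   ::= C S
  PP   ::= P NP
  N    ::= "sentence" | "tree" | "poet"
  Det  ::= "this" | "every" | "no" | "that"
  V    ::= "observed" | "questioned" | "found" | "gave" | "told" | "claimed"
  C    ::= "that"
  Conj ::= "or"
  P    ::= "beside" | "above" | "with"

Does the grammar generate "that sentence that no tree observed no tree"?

Ungrammatical

For S → NP VP, the only prefix that parses as NP is 'that sentence', but the remainder 'that no tree observed no tree' is not a VP under these rules.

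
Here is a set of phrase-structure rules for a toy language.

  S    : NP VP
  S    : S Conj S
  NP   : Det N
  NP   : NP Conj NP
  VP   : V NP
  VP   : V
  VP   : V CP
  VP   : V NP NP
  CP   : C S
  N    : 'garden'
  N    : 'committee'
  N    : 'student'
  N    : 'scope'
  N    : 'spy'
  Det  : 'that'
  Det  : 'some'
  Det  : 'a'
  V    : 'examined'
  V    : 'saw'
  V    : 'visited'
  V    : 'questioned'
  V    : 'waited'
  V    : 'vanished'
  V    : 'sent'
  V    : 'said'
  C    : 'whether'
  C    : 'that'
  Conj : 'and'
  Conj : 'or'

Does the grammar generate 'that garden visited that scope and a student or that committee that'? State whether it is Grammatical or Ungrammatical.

For S → NP VP, the only prefix that parses as NP is 'that garden', but the remainder 'visited that scope and a student or that committee that' is not a VP under these rules. The alternative S rule S → S Conj S likewise has no satisfying split.

Ungrammatical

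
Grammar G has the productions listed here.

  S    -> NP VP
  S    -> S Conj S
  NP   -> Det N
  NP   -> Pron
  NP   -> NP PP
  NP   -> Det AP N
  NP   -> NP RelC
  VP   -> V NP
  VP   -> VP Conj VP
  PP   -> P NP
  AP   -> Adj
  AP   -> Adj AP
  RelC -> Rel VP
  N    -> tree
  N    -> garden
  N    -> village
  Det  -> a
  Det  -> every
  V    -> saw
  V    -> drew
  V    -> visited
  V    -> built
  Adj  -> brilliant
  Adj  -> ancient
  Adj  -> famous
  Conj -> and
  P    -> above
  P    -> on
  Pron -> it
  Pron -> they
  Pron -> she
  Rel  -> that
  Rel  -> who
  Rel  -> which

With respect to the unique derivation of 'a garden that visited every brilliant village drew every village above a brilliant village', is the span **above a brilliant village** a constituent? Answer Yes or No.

Yes

[S [NP [NP [Det a] [N garden]] [RelC [Rel that] [VP [V visited] [NP [Det every] [AP [Adj brilliant]] [N village]]]]] [VP [V drew] [NP [NP [Det every] [N village]] [PP [P above] [NP [Det a] [AP [Adj brilliant]] [N village]]]]]]
The words 'above a brilliant village' are exhaustively dominated by a single PP node (built by PP → P NP), so they form a constituent.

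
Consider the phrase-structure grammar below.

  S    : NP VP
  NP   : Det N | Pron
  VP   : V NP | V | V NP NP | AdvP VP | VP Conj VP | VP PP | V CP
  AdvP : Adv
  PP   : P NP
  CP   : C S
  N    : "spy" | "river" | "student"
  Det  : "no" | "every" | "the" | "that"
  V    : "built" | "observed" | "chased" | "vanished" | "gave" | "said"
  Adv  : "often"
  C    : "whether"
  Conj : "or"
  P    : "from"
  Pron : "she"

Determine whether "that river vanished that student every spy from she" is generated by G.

S
  NP
    Det: that
    N: river
  VP
    VP
      V: vanished
      NP
        Det: that
        N: student
      NP
        Det: every
        N: spy
    PP
      P: from
      NP
        Pron: she
Each bracket corresponds to one application of a listed rule, so the string is derivable from S.

Grammatical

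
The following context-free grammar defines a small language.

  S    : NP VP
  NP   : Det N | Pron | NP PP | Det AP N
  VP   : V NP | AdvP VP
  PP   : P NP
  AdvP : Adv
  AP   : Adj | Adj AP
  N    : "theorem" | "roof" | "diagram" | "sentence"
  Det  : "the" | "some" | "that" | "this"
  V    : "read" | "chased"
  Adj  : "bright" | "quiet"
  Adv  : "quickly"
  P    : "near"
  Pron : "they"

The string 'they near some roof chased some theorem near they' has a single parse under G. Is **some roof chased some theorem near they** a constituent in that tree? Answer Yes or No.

No

[S [NP [NP [Pron they]] [PP [P near] [NP [Det some] [N roof]]]] [VP [V chased] [NP [NP [Det some] [N theorem]] [PP [P near] [NP [Pron they]]]]]]
The smallest constituent containing 'some roof chased some theorem near they' is the S spanning 'they near some roof chased some theorem near they'; no single node in the tree dominates exactly the given words.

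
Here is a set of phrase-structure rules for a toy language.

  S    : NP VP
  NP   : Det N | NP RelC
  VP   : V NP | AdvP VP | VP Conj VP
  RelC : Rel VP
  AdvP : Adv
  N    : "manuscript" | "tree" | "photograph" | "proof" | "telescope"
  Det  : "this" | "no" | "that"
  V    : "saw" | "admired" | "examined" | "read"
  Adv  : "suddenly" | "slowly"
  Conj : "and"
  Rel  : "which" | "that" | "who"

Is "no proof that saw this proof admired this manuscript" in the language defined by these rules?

Grammatical

S
  NP
    NP
      Det: no
      N: proof
    RelC
      Rel: that
      VP
        V: saw
        NP
          Det: this
          N: proof
  VP
    V: admired
    NP
      Det: this
      N: manuscript
The bracketing above is licensed at every node by one of the given productions, with S at the root.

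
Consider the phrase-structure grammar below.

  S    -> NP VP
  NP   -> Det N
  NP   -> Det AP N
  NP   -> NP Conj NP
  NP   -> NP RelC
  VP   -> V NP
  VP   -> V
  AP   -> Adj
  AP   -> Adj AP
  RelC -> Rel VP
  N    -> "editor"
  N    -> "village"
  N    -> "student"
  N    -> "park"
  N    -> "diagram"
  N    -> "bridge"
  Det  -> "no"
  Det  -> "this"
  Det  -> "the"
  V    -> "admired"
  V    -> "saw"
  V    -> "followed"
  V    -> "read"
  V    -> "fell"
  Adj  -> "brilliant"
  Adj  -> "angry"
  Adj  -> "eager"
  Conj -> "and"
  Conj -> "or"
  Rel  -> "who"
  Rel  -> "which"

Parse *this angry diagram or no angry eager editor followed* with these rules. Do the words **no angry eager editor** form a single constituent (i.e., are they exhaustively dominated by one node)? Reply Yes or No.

Yes

[S [NP [NP [Det this] [AP [Adj angry]] [N diagram]] [Conj or] [NP [Det no] [AP [Adj angry] [AP [Adj eager]]] [N editor]]] [VP [V followed]]]
The words 'no angry eager editor' are exhaustively dominated by a single NP node (built by NP → Det AP N), so they form a constituent.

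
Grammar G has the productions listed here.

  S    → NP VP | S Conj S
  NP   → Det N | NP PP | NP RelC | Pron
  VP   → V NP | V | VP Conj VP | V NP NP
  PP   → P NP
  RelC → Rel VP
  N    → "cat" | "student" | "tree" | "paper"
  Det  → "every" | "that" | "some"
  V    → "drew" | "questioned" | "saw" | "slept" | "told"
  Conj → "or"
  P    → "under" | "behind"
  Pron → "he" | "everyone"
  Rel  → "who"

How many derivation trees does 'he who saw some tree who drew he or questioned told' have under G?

Two of the 4 distinct bracketings:
[S [NP [NP [Pron he]] [RelC [Rel who] [VP [V saw] [NP [NP [Det some] [N tree]] [RelC [Rel who] [VP [VP [V drew] [NP [Pron he]]] [Conj or] [VP [V questioned]]]]]]]] [VP [V told]]]
[S [NP [NP [Pron he]] [RelC [Rel who] [VP [VP [V saw] [NP [NP [Det some] [N tree]] [RelC [Rel who] [VP [V drew] [NP [Pron he]]]]]] [Conj or] [VP [V questioned]]]]] [VP [V told]]]
The trees differ in how a recursive rule is bracketed over the same span.

4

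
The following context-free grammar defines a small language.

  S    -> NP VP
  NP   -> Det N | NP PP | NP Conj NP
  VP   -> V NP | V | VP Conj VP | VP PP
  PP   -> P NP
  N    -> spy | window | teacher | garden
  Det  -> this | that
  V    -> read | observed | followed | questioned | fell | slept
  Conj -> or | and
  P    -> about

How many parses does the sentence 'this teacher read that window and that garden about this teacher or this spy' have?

6

Two of the 6 distinct bracketings:
[S [NP [Det this] [N teacher]] [VP [V read] [NP [NP [NP [Det that] [N window]] [Conj and] [NP [Det that] [N garden]]] [PP [P about] [NP [NP [Det this] [N teacher]] [Conj or] [NP [Det this] [N spy]]]]]]]
[S [NP [Det this] [N teacher]] [VP [V read] [NP [NP [Det that] [N window]] [Conj and] [NP [NP [Det that] [N garden]] [PP [P about] [NP [NP [Det this] [N teacher]] [Conj or] [NP [Det this] [N spy]]]]]]]]
The trees differ in how a recursive rule is bracketed over the same span.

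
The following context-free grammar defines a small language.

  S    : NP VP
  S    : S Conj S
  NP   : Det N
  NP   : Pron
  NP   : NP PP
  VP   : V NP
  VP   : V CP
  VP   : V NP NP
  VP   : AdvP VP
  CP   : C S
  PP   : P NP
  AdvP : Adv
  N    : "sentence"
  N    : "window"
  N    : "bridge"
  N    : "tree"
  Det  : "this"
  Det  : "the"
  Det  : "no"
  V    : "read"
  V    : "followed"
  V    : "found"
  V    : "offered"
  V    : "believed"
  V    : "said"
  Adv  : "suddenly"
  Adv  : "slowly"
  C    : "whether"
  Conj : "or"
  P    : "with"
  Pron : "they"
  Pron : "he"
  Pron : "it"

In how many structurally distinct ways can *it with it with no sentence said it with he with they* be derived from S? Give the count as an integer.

Two of the 4 distinct bracketings:
[S [NP [NP [Pron it]] [PP [P with] [NP [NP [Pron it]] [PP [P with] [NP [Det no] [N sentence]]]]]] [VP [V said] [NP [NP [Pron it]] [PP [P with] [NP [NP [Pron he]] [PP [P with] [NP [Pron they]]]]]]]]
[S [NP [NP [Pron it]] [PP [P with] [NP [NP [Pron it]] [PP [P with] [NP [Det no] [N sentence]]]]]] [VP [V said] [NP [NP [NP [Pron it]] [PP [P with] [NP [Pron he]]]] [PP [P with] [NP [Pron they]]]]]]
The trees differ in how a recursive rule is bracketed over the same span.

4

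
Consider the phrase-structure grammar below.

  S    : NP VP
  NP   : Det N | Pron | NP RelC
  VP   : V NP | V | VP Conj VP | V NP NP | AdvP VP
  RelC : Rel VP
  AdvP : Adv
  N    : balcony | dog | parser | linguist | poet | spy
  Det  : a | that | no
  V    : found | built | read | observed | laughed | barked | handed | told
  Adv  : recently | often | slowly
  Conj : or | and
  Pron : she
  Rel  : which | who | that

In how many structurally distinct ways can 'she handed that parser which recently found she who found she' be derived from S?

6

Two of the 6 distinct bracketings:
[S [NP [Pron she]] [VP [V handed] [NP [NP [Det that] [N parser]] [RelC [Rel which] [VP [AdvP [Adv recently]] [VP [V found] [NP [NP [Pron she]] [RelC [Rel who] [VP [V found] [NP [Pron she]]]]]]]]]]]
[S [NP [Pron she]] [VP [V handed] [NP [NP [Det that] [N parser]] [RelC [Rel which] [VP [AdvP [Adv recently]] [VP [V found] [NP [NP [Pron she]] [RelC [Rel who] [VP [V found]]]] [NP [Pron she]]]]]]]]
The difference turns on whether VP → V is used at the relevant span, versus an alternative expansion of VP.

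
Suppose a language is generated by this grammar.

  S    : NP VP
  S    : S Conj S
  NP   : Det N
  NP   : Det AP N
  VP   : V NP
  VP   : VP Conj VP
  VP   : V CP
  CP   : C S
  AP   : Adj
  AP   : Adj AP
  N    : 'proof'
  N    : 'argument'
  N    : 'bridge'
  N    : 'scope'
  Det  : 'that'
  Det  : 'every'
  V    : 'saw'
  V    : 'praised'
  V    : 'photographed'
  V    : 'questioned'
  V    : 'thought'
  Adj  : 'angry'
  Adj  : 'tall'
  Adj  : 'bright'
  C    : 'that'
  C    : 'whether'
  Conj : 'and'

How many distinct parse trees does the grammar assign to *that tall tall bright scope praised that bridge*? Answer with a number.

1

[S [NP [Det that] [AP [Adj tall] [AP [Adj tall] [AP [Adj bright]]]] [N scope]] [VP [V praised] [NP [Det that] [N bridge]]]]
No rule offers an alternative attachment or grouping for any span, so this is the only derivation.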